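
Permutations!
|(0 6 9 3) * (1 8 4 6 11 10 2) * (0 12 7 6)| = |(0 11 10 2 1 8 4)(3 12 7 6 9)| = 35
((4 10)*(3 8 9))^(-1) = ((3 8 9)(4 10))^(-1) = (3 9 8)(4 10)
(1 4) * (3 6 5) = (1 4)(3 6 5) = [0, 4, 2, 6, 1, 3, 5]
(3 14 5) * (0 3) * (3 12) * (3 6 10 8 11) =[12, 1, 2, 14, 4, 0, 10, 7, 11, 9, 8, 3, 6, 13, 5] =(0 12 6 10 8 11 3 14 5)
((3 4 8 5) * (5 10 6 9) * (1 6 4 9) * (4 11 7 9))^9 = ((1 6)(3 4 8 10 11 7 9 5))^9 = (1 6)(3 4 8 10 11 7 9 5)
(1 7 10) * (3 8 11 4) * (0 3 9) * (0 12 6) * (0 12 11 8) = [3, 7, 2, 0, 9, 5, 12, 10, 8, 11, 1, 4, 6] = (0 3)(1 7 10)(4 9 11)(6 12)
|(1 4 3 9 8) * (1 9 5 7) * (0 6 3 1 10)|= |(0 6 3 5 7 10)(1 4)(8 9)|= 6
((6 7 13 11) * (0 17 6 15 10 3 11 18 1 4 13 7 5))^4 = ((0 17 6 5)(1 4 13 18)(3 11 15 10))^4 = (18)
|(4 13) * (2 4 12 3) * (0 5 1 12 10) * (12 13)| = |(0 5 1 13 10)(2 4 12 3)| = 20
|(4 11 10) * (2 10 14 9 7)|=|(2 10 4 11 14 9 7)|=7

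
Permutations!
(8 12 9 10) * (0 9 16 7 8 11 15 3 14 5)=[9, 1, 2, 14, 4, 0, 6, 8, 12, 10, 11, 15, 16, 13, 5, 3, 7]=(0 9 10 11 15 3 14 5)(7 8 12 16)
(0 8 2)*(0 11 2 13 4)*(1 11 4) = (0 8 13 1 11 2 4) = [8, 11, 4, 3, 0, 5, 6, 7, 13, 9, 10, 2, 12, 1]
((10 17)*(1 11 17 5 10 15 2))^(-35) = ((1 11 17 15 2)(5 10))^(-35) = (17)(5 10)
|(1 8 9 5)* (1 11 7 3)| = 7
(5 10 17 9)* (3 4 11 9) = (3 4 11 9 5 10 17) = [0, 1, 2, 4, 11, 10, 6, 7, 8, 5, 17, 9, 12, 13, 14, 15, 16, 3]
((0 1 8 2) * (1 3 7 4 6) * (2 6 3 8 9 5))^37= (0 6 9 2 8 1 5)(3 7 4)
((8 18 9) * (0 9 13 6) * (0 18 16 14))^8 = ((0 9 8 16 14)(6 18 13))^8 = (0 16 9 14 8)(6 13 18)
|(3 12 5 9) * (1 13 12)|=|(1 13 12 5 9 3)|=6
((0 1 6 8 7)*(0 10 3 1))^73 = ((1 6 8 7 10 3))^73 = (1 6 8 7 10 3)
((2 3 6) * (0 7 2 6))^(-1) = ((0 7 2 3))^(-1) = (0 3 2 7)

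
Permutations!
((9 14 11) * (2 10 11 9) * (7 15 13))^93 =(15)(9 14) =((2 10 11)(7 15 13)(9 14))^93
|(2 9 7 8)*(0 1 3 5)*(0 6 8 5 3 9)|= 8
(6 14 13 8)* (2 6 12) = (2 6 14 13 8 12) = [0, 1, 6, 3, 4, 5, 14, 7, 12, 9, 10, 11, 2, 8, 13]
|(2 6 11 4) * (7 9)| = 4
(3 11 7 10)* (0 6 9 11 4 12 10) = (0 6 9 11 7)(3 4 12 10) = [6, 1, 2, 4, 12, 5, 9, 0, 8, 11, 3, 7, 10]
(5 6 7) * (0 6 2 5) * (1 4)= (0 6 7)(1 4)(2 5)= [6, 4, 5, 3, 1, 2, 7, 0]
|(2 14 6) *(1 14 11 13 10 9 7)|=|(1 14 6 2 11 13 10 9 7)|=9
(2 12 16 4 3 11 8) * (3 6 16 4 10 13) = [0, 1, 12, 11, 6, 5, 16, 7, 2, 9, 13, 8, 4, 3, 14, 15, 10] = (2 12 4 6 16 10 13 3 11 8)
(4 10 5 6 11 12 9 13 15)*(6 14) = (4 10 5 14 6 11 12 9 13 15) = [0, 1, 2, 3, 10, 14, 11, 7, 8, 13, 5, 12, 9, 15, 6, 4]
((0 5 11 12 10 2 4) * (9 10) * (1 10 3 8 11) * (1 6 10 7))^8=((0 5 6 10 2 4)(1 7)(3 8 11 12 9))^8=(0 6 2)(3 12 8 9 11)(4 5 10)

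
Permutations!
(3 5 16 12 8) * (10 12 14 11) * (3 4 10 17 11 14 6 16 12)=(3 5 12 8 4 10)(6 16)(11 17)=[0, 1, 2, 5, 10, 12, 16, 7, 4, 9, 3, 17, 8, 13, 14, 15, 6, 11]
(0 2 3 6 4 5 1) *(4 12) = [2, 0, 3, 6, 5, 1, 12, 7, 8, 9, 10, 11, 4] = (0 2 3 6 12 4 5 1)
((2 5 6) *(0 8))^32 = (8)(2 6 5)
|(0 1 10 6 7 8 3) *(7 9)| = |(0 1 10 6 9 7 8 3)| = 8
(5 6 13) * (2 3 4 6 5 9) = [0, 1, 3, 4, 6, 5, 13, 7, 8, 2, 10, 11, 12, 9] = (2 3 4 6 13 9)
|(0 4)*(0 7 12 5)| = 5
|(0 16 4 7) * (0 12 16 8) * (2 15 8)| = 4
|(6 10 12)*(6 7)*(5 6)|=|(5 6 10 12 7)|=5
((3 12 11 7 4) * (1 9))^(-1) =((1 9)(3 12 11 7 4))^(-1) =(1 9)(3 4 7 11 12)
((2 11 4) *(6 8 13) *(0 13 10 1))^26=(0 6 10)(1 13 8)(2 4 11)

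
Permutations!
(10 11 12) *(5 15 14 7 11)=(5 15 14 7 11 12 10)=[0, 1, 2, 3, 4, 15, 6, 11, 8, 9, 5, 12, 10, 13, 7, 14]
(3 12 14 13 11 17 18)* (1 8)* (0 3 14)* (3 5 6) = (0 5 6 3 12)(1 8)(11 17 18 14 13) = [5, 8, 2, 12, 4, 6, 3, 7, 1, 9, 10, 17, 0, 11, 13, 15, 16, 18, 14]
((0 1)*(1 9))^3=((0 9 1))^3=(9)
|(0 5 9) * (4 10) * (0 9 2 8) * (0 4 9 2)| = 10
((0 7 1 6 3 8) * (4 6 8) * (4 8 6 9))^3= ((0 7 1 6 3 8)(4 9))^3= (0 6)(1 8)(3 7)(4 9)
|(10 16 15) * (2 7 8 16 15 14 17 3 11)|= 8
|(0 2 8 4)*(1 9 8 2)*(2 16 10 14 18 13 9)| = |(0 1 2 16 10 14 18 13 9 8 4)| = 11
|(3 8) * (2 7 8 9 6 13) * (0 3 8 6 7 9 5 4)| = |(0 3 5 4)(2 9 7 6 13)| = 20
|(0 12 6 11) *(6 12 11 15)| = |(0 11)(6 15)| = 2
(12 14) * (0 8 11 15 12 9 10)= [8, 1, 2, 3, 4, 5, 6, 7, 11, 10, 0, 15, 14, 13, 9, 12]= (0 8 11 15 12 14 9 10)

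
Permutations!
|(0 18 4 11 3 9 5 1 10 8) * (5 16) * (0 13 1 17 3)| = |(0 18 4 11)(1 10 8 13)(3 9 16 5 17)| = 20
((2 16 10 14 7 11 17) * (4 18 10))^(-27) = ((2 16 4 18 10 14 7 11 17))^(-27) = (18)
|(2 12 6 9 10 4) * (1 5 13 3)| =12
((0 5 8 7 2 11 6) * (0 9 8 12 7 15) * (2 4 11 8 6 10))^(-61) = (0 15 8 2 10 11 4 7 12 5)(6 9)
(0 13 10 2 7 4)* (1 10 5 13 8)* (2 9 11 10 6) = (0 8 1 6 2 7 4)(5 13)(9 11 10) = [8, 6, 7, 3, 0, 13, 2, 4, 1, 11, 9, 10, 12, 5]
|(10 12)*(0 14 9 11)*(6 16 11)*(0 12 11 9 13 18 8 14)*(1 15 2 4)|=|(1 15 2 4)(6 16 9)(8 14 13 18)(10 11 12)|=12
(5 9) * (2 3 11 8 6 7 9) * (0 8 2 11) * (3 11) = (0 8 6 7 9 5 3)(2 11) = [8, 1, 11, 0, 4, 3, 7, 9, 6, 5, 10, 2]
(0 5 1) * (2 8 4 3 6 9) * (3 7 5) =[3, 0, 8, 6, 7, 1, 9, 5, 4, 2] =(0 3 6 9 2 8 4 7 5 1)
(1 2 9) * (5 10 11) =(1 2 9)(5 10 11) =[0, 2, 9, 3, 4, 10, 6, 7, 8, 1, 11, 5]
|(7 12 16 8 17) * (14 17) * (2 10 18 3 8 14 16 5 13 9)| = 13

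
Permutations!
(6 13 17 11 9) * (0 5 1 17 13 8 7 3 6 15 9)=(0 5 1 17 11)(3 6 8 7)(9 15)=[5, 17, 2, 6, 4, 1, 8, 3, 7, 15, 10, 0, 12, 13, 14, 9, 16, 11]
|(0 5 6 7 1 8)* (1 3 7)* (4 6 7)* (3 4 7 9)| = 9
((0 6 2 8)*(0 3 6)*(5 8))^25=((2 5 8 3 6))^25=(8)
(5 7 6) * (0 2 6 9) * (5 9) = (0 2 6 9)(5 7) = [2, 1, 6, 3, 4, 7, 9, 5, 8, 0]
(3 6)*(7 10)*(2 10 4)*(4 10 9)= [0, 1, 9, 6, 2, 5, 3, 10, 8, 4, 7]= (2 9 4)(3 6)(7 10)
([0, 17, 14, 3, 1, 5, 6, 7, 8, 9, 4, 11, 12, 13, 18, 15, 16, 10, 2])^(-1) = [0, 4, 18, 3, 10, 5, 6, 7, 8, 9, 17, 11, 12, 13, 2, 15, 16, 1, 14]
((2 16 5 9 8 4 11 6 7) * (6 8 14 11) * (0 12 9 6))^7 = ((0 12 9 14 11 8 4)(2 16 5 6 7))^7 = (2 5 7 16 6)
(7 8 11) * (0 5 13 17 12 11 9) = (0 5 13 17 12 11 7 8 9) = [5, 1, 2, 3, 4, 13, 6, 8, 9, 0, 10, 7, 11, 17, 14, 15, 16, 12]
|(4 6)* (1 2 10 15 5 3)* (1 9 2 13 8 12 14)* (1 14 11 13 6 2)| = 36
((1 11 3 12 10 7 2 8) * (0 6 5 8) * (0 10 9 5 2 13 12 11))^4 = (0 7 5 6 13 8 2 12 1 10 9) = ((0 6 2 10 7 13 12 9 5 8 1)(3 11))^4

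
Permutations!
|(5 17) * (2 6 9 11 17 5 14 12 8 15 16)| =10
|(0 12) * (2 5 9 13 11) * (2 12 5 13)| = 7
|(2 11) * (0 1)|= |(0 1)(2 11)|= 2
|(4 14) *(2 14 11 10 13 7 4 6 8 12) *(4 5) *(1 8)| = 6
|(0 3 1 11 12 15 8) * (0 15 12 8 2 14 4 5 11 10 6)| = 35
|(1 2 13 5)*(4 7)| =4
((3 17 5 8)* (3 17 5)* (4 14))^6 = ((3 5 8 17)(4 14))^6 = (3 8)(5 17)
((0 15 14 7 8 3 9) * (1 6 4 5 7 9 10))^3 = (0 9 14 15)(1 5 3 6 7 10 4 8)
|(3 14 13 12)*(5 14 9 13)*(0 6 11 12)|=|(0 6 11 12 3 9 13)(5 14)|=14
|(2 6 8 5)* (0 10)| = |(0 10)(2 6 8 5)| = 4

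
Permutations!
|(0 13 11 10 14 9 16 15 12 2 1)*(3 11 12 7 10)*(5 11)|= 30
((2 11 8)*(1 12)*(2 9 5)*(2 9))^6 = ((1 12)(2 11 8)(5 9))^6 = (12)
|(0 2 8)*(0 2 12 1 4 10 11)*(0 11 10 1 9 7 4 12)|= |(1 12 9 7 4)(2 8)|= 10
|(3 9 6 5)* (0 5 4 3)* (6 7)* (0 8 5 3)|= 6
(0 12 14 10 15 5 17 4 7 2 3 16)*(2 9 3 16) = (0 12 14 10 15 5 17 4 7 9 3 2 16) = [12, 1, 16, 2, 7, 17, 6, 9, 8, 3, 15, 11, 14, 13, 10, 5, 0, 4]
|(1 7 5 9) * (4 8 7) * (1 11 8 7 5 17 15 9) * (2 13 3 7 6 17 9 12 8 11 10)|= 24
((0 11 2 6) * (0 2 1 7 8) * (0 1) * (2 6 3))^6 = ((0 11)(1 7 8)(2 3))^6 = (11)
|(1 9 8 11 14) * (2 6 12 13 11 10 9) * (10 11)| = 10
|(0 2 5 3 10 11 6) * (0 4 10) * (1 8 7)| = 12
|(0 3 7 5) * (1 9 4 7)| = 7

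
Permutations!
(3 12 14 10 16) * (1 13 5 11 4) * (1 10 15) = [0, 13, 2, 12, 10, 11, 6, 7, 8, 9, 16, 4, 14, 5, 15, 1, 3] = (1 13 5 11 4 10 16 3 12 14 15)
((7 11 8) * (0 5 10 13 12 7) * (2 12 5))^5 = ((0 2 12 7 11 8)(5 10 13))^5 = (0 8 11 7 12 2)(5 13 10)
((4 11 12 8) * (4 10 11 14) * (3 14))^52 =(3 14 4)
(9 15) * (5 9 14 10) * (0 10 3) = (0 10 5 9 15 14 3) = [10, 1, 2, 0, 4, 9, 6, 7, 8, 15, 5, 11, 12, 13, 3, 14]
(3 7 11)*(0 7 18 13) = [7, 1, 2, 18, 4, 5, 6, 11, 8, 9, 10, 3, 12, 0, 14, 15, 16, 17, 13] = (0 7 11 3 18 13)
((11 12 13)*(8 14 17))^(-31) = (8 17 14)(11 13 12)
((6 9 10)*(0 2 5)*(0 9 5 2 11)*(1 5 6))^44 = ((0 11)(1 5 9 10))^44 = (11)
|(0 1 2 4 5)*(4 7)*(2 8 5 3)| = |(0 1 8 5)(2 7 4 3)| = 4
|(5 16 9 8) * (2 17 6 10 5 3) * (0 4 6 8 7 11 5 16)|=36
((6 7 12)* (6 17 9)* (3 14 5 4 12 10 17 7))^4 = ((3 14 5 4 12 7 10 17 9 6))^4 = (3 12 9 5 10)(4 17 14 7 6)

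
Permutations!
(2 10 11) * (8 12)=[0, 1, 10, 3, 4, 5, 6, 7, 12, 9, 11, 2, 8]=(2 10 11)(8 12)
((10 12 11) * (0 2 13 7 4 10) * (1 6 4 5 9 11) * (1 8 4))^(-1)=(0 11 9 5 7 13 2)(1 6)(4 8 12 10)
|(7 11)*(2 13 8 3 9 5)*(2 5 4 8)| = |(2 13)(3 9 4 8)(7 11)| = 4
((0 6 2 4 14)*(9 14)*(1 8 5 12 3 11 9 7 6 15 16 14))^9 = ((0 15 16 14)(1 8 5 12 3 11 9)(2 4 7 6))^9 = (0 15 16 14)(1 5 3 9 8 12 11)(2 4 7 6)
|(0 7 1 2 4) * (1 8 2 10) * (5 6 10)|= |(0 7 8 2 4)(1 5 6 10)|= 20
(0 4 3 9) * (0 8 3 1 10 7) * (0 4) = [0, 10, 2, 9, 1, 5, 6, 4, 3, 8, 7] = (1 10 7 4)(3 9 8)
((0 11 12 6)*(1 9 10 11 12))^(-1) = (0 6 12)(1 11 10 9)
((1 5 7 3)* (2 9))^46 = (9)(1 7)(3 5)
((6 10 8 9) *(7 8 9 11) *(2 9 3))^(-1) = (2 3 10 6 9)(7 11 8)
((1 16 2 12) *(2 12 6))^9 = (16)(2 6)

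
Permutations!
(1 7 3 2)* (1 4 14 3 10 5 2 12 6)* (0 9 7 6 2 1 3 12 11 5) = [9, 6, 4, 11, 14, 1, 3, 10, 8, 7, 0, 5, 2, 13, 12] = (0 9 7 10)(1 6 3 11 5)(2 4 14 12)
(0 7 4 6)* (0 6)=(0 7 4)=[7, 1, 2, 3, 0, 5, 6, 4]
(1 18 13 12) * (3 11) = (1 18 13 12)(3 11) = [0, 18, 2, 11, 4, 5, 6, 7, 8, 9, 10, 3, 1, 12, 14, 15, 16, 17, 13]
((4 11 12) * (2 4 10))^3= ((2 4 11 12 10))^3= (2 12 4 10 11)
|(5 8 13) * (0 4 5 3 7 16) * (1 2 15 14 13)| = |(0 4 5 8 1 2 15 14 13 3 7 16)| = 12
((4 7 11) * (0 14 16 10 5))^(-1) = ((0 14 16 10 5)(4 7 11))^(-1) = (0 5 10 16 14)(4 11 7)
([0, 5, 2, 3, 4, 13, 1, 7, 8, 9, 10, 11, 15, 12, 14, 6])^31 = [0, 5, 2, 3, 4, 13, 1, 7, 8, 9, 10, 11, 15, 12, 14, 6]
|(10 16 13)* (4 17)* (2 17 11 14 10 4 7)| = 6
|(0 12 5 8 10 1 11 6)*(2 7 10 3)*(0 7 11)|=11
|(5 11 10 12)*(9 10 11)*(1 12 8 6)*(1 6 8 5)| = |(1 12)(5 9 10)| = 6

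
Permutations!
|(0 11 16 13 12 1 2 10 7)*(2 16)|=20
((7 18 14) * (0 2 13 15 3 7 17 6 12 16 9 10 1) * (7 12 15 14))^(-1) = ((0 2 13 14 17 6 15 3 12 16 9 10 1)(7 18))^(-1) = (0 1 10 9 16 12 3 15 6 17 14 13 2)(7 18)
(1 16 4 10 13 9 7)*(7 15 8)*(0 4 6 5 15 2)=(0 4 10 13 9 2)(1 16 6 5 15 8 7)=[4, 16, 0, 3, 10, 15, 5, 1, 7, 2, 13, 11, 12, 9, 14, 8, 6]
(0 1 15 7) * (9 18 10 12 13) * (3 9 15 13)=(0 1 13 15 7)(3 9 18 10 12)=[1, 13, 2, 9, 4, 5, 6, 0, 8, 18, 12, 11, 3, 15, 14, 7, 16, 17, 10]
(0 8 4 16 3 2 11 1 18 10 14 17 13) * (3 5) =[8, 18, 11, 2, 16, 3, 6, 7, 4, 9, 14, 1, 12, 0, 17, 15, 5, 13, 10] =(0 8 4 16 5 3 2 11 1 18 10 14 17 13)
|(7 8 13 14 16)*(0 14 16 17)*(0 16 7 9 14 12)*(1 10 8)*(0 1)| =|(0 12 1 10 8 13 7)(9 14 17 16)| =28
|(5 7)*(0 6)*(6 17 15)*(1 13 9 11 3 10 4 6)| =|(0 17 15 1 13 9 11 3 10 4 6)(5 7)| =22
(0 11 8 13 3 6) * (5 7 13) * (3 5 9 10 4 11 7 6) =(0 7 13 5 6)(4 11 8 9 10) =[7, 1, 2, 3, 11, 6, 0, 13, 9, 10, 4, 8, 12, 5]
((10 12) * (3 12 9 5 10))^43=(3 12)(5 10 9)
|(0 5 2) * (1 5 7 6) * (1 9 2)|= 10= |(0 7 6 9 2)(1 5)|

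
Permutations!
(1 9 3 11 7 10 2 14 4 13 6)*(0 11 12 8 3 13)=(0 11 7 10 2 14 4)(1 9 13 6)(3 12 8)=[11, 9, 14, 12, 0, 5, 1, 10, 3, 13, 2, 7, 8, 6, 4]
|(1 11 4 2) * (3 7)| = |(1 11 4 2)(3 7)| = 4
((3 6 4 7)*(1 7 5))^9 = ((1 7 3 6 4 5))^9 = (1 6)(3 5)(4 7)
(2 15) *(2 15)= (15)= [0, 1, 2, 3, 4, 5, 6, 7, 8, 9, 10, 11, 12, 13, 14, 15]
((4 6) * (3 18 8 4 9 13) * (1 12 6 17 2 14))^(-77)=((1 12 6 9 13 3 18 8 4 17 2 14))^(-77)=(1 8 6 17 13 14 18 12 4 9 2 3)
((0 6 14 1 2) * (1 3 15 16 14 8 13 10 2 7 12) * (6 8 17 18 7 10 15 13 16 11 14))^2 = ((0 8 16 6 17 18 7 12 1 10 2)(3 13 15 11 14))^2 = (0 16 17 7 1 2 8 6 18 12 10)(3 15 14 13 11)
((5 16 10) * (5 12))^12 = ((5 16 10 12))^12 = (16)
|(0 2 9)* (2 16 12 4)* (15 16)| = |(0 15 16 12 4 2 9)| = 7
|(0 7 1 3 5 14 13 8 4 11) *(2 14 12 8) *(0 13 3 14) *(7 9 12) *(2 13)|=35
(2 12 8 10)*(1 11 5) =[0, 11, 12, 3, 4, 1, 6, 7, 10, 9, 2, 5, 8] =(1 11 5)(2 12 8 10)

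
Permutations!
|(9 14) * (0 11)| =2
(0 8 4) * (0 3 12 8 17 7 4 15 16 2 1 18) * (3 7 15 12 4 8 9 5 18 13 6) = [17, 13, 1, 4, 7, 18, 3, 8, 12, 5, 10, 11, 9, 6, 14, 16, 2, 15, 0] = (0 17 15 16 2 1 13 6 3 4 7 8 12 9 5 18)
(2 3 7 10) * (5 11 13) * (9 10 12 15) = (2 3 7 12 15 9 10)(5 11 13) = [0, 1, 3, 7, 4, 11, 6, 12, 8, 10, 2, 13, 15, 5, 14, 9]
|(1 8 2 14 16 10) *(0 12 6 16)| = 9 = |(0 12 6 16 10 1 8 2 14)|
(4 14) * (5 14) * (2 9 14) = (2 9 14 4 5) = [0, 1, 9, 3, 5, 2, 6, 7, 8, 14, 10, 11, 12, 13, 4]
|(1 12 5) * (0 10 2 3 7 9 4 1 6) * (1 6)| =24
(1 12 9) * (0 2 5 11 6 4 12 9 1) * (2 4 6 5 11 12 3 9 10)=(0 4 3 9)(1 10 2 11 5 12)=[4, 10, 11, 9, 3, 12, 6, 7, 8, 0, 2, 5, 1]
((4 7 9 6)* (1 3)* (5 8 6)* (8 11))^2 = (4 9 11 6 7 5 8)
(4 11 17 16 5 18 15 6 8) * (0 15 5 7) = (0 15 6 8 4 11 17 16 7)(5 18) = [15, 1, 2, 3, 11, 18, 8, 0, 4, 9, 10, 17, 12, 13, 14, 6, 7, 16, 5]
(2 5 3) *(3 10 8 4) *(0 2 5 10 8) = (0 2 10)(3 5 8 4) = [2, 1, 10, 5, 3, 8, 6, 7, 4, 9, 0]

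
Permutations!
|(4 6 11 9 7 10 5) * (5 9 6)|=6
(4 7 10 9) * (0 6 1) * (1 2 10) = (0 6 2 10 9 4 7 1) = [6, 0, 10, 3, 7, 5, 2, 1, 8, 4, 9]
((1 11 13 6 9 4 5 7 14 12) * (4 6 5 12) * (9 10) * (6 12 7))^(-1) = (1 12 9 10 6 5 13 11)(4 14 7)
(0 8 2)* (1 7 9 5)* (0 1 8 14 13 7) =(0 14 13 7 9 5 8 2 1) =[14, 0, 1, 3, 4, 8, 6, 9, 2, 5, 10, 11, 12, 7, 13]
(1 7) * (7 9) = [0, 9, 2, 3, 4, 5, 6, 1, 8, 7] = (1 9 7)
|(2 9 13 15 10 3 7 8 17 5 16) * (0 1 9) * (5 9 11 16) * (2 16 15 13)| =11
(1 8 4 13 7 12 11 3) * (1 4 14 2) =[0, 8, 1, 4, 13, 5, 6, 12, 14, 9, 10, 3, 11, 7, 2] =(1 8 14 2)(3 4 13 7 12 11)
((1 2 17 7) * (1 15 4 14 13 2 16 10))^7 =(17)(1 16 10) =((1 16 10)(2 17 7 15 4 14 13))^7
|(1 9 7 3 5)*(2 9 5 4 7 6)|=6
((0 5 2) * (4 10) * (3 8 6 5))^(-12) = ((0 3 8 6 5 2)(4 10))^(-12) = (10)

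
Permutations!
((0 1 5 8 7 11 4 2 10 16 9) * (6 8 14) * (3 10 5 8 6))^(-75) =(0 7 2 3 9 8 4 14 16 1 11 5 10)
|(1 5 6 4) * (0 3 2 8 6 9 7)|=10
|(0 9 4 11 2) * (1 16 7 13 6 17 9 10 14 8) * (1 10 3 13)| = 9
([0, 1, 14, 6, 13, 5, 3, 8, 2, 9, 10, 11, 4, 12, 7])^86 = (2 7)(4 12 13)(8 14)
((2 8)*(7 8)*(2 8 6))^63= (8)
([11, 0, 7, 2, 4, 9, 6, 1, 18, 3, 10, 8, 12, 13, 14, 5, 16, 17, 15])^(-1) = (0 1 7 2 3 9 5 15 18 8 11)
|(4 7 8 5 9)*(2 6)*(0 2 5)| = 8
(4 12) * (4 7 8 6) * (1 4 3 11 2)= (1 4 12 7 8 6 3 11 2)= [0, 4, 1, 11, 12, 5, 3, 8, 6, 9, 10, 2, 7]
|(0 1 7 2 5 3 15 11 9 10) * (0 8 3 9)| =|(0 1 7 2 5 9 10 8 3 15 11)| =11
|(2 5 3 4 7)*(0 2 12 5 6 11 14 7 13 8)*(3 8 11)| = |(0 2 6 3 4 13 11 14 7 12 5 8)| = 12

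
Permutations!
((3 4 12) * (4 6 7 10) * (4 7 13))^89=((3 6 13 4 12)(7 10))^89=(3 12 4 13 6)(7 10)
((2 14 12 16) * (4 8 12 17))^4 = ((2 14 17 4 8 12 16))^4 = (2 8 14 12 17 16 4)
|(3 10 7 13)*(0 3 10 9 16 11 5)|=6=|(0 3 9 16 11 5)(7 13 10)|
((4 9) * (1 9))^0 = (9)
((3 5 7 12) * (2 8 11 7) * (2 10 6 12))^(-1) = (2 7 11 8)(3 12 6 10 5)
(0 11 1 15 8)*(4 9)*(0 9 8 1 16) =(0 11 16)(1 15)(4 8 9) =[11, 15, 2, 3, 8, 5, 6, 7, 9, 4, 10, 16, 12, 13, 14, 1, 0]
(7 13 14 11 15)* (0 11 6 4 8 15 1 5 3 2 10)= (0 11 1 5 3 2 10)(4 8 15 7 13 14 6)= [11, 5, 10, 2, 8, 3, 4, 13, 15, 9, 0, 1, 12, 14, 6, 7]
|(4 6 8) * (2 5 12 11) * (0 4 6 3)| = 12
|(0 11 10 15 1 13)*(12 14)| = 6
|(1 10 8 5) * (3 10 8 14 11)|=|(1 8 5)(3 10 14 11)|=12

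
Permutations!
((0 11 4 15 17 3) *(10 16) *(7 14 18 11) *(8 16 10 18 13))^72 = (18)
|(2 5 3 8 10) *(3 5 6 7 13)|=|(2 6 7 13 3 8 10)|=7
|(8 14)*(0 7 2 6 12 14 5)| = |(0 7 2 6 12 14 8 5)| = 8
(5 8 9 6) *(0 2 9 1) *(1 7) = (0 2 9 6 5 8 7 1) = [2, 0, 9, 3, 4, 8, 5, 1, 7, 6]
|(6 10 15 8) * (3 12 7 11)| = |(3 12 7 11)(6 10 15 8)| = 4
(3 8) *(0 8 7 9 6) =(0 8 3 7 9 6) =[8, 1, 2, 7, 4, 5, 0, 9, 3, 6]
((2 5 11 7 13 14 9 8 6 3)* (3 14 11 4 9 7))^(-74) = (2 9 14 11 5 8 7 3 4 6 13)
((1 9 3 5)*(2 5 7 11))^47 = (1 2 7 9 5 11 3)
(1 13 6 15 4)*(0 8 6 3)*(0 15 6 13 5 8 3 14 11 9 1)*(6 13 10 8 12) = (0 3 15 4)(1 5 12 6 13 14 11 9)(8 10) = [3, 5, 2, 15, 0, 12, 13, 7, 10, 1, 8, 9, 6, 14, 11, 4]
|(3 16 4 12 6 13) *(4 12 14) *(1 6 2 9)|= |(1 6 13 3 16 12 2 9)(4 14)|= 8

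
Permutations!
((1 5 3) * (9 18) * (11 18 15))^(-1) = ((1 5 3)(9 15 11 18))^(-1) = (1 3 5)(9 18 11 15)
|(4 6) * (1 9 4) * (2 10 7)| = 12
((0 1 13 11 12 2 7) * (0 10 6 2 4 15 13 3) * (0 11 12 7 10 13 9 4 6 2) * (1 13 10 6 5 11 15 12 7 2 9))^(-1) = (0 6 2 11 5 12 4 9 10 7 13)(1 15 3) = ((0 13 7 10 9 4 12 5 11 2 6)(1 3 15))^(-1)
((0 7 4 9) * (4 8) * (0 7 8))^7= ((0 8 4 9 7))^7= (0 4 7 8 9)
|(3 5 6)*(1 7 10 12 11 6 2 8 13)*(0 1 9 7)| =|(0 1)(2 8 13 9 7 10 12 11 6 3 5)| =22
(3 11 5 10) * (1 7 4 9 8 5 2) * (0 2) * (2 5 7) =[5, 2, 1, 11, 9, 10, 6, 4, 7, 8, 3, 0] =(0 5 10 3 11)(1 2)(4 9 8 7)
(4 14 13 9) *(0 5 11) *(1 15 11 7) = (0 5 7 1 15 11)(4 14 13 9) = [5, 15, 2, 3, 14, 7, 6, 1, 8, 4, 10, 0, 12, 9, 13, 11]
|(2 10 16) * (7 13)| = 6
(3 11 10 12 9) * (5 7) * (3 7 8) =(3 11 10 12 9 7 5 8) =[0, 1, 2, 11, 4, 8, 6, 5, 3, 7, 12, 10, 9]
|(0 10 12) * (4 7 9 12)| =|(0 10 4 7 9 12)| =6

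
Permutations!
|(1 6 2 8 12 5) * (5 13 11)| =|(1 6 2 8 12 13 11 5)| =8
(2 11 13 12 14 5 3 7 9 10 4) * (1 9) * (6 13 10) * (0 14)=(0 14 5 3 7 1 9 6 13 12)(2 11 10 4)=[14, 9, 11, 7, 2, 3, 13, 1, 8, 6, 4, 10, 0, 12, 5]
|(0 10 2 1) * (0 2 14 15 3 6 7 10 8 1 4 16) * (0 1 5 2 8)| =|(1 8 5 2 4 16)(3 6 7 10 14 15)| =6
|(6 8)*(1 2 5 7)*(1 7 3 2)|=|(2 5 3)(6 8)|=6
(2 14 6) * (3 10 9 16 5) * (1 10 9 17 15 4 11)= (1 10 17 15 4 11)(2 14 6)(3 9 16 5)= [0, 10, 14, 9, 11, 3, 2, 7, 8, 16, 17, 1, 12, 13, 6, 4, 5, 15]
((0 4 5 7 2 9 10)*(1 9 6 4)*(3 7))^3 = ((0 1 9 10)(2 6 4 5 3 7))^3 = (0 10 9 1)(2 5)(3 6)(4 7)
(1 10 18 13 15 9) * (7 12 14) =(1 10 18 13 15 9)(7 12 14) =[0, 10, 2, 3, 4, 5, 6, 12, 8, 1, 18, 11, 14, 15, 7, 9, 16, 17, 13]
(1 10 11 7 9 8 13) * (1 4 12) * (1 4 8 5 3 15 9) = (1 10 11 7)(3 15 9 5)(4 12)(8 13) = [0, 10, 2, 15, 12, 3, 6, 1, 13, 5, 11, 7, 4, 8, 14, 9]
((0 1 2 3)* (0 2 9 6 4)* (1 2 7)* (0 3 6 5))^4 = (0 3 5 4 9 6 1 2 7)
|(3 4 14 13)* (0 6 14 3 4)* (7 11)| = |(0 6 14 13 4 3)(7 11)| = 6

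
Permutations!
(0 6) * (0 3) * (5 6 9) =(0 9 5 6 3) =[9, 1, 2, 0, 4, 6, 3, 7, 8, 5]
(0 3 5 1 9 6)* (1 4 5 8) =[3, 9, 2, 8, 5, 4, 0, 7, 1, 6] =(0 3 8 1 9 6)(4 5)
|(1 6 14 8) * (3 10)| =4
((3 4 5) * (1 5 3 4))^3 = ((1 5 4 3))^3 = (1 3 4 5)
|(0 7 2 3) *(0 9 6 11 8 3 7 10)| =10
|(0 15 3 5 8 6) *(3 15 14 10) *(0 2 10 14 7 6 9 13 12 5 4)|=|(15)(0 7 6 2 10 3 4)(5 8 9 13 12)|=35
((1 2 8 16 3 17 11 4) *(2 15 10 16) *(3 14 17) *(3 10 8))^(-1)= ((1 15 8 2 3 10 16 14 17 11 4))^(-1)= (1 4 11 17 14 16 10 3 2 8 15)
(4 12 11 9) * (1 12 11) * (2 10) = (1 12)(2 10)(4 11 9) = [0, 12, 10, 3, 11, 5, 6, 7, 8, 4, 2, 9, 1]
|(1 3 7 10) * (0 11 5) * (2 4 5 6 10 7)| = |(0 11 6 10 1 3 2 4 5)| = 9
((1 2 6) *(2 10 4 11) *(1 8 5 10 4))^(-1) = (1 10 5 8 6 2 11 4)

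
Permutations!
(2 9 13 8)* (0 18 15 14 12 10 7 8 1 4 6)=(0 18 15 14 12 10 7 8 2 9 13 1 4 6)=[18, 4, 9, 3, 6, 5, 0, 8, 2, 13, 7, 11, 10, 1, 12, 14, 16, 17, 15]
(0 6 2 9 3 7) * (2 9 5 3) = (0 6 9 2 5 3 7) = [6, 1, 5, 7, 4, 3, 9, 0, 8, 2]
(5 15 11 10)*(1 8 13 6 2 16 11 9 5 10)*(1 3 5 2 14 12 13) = (1 8)(2 16 11 3 5 15 9)(6 14 12 13) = [0, 8, 16, 5, 4, 15, 14, 7, 1, 2, 10, 3, 13, 6, 12, 9, 11]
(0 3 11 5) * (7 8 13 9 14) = (0 3 11 5)(7 8 13 9 14) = [3, 1, 2, 11, 4, 0, 6, 8, 13, 14, 10, 5, 12, 9, 7]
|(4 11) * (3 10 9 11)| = 5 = |(3 10 9 11 4)|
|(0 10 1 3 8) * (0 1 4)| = 3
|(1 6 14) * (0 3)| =6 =|(0 3)(1 6 14)|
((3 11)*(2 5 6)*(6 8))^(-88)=((2 5 8 6)(3 11))^(-88)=(11)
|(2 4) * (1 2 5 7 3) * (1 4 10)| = 12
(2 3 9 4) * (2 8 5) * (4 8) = (2 3 9 8 5) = [0, 1, 3, 9, 4, 2, 6, 7, 5, 8]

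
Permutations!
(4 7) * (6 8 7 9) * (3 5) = (3 5)(4 9 6 8 7) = [0, 1, 2, 5, 9, 3, 8, 4, 7, 6]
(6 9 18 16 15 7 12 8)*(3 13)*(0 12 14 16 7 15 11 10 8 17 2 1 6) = [12, 6, 1, 13, 4, 5, 9, 14, 0, 18, 8, 10, 17, 3, 16, 15, 11, 2, 7] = (0 12 17 2 1 6 9 18 7 14 16 11 10 8)(3 13)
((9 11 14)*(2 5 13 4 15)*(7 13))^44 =((2 5 7 13 4 15)(9 11 14))^44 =(2 7 4)(5 13 15)(9 14 11)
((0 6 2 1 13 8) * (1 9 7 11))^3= (0 9 1)(2 11 8)(6 7 13)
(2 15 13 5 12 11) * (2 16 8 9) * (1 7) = [0, 7, 15, 3, 4, 12, 6, 1, 9, 2, 10, 16, 11, 5, 14, 13, 8] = (1 7)(2 15 13 5 12 11 16 8 9)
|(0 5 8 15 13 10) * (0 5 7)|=10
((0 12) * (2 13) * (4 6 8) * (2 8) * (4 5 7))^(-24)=(2 7 13 4 8 6 5)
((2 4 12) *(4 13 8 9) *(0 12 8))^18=((0 12 2 13)(4 8 9))^18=(0 2)(12 13)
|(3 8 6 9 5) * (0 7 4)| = 15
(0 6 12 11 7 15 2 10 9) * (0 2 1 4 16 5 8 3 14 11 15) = [6, 4, 10, 14, 16, 8, 12, 0, 3, 2, 9, 7, 15, 13, 11, 1, 5] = (0 6 12 15 1 4 16 5 8 3 14 11 7)(2 10 9)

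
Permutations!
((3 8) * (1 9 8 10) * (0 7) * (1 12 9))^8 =(3 9 10 8 12)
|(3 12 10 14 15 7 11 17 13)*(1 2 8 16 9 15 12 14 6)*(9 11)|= 12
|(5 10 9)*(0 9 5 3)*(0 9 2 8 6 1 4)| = 6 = |(0 2 8 6 1 4)(3 9)(5 10)|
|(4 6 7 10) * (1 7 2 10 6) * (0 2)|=7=|(0 2 10 4 1 7 6)|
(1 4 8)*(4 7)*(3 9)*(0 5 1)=[5, 7, 2, 9, 8, 1, 6, 4, 0, 3]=(0 5 1 7 4 8)(3 9)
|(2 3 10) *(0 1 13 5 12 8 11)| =|(0 1 13 5 12 8 11)(2 3 10)| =21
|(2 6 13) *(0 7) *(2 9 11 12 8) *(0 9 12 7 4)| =30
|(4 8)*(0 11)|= 2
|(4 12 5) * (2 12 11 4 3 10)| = |(2 12 5 3 10)(4 11)| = 10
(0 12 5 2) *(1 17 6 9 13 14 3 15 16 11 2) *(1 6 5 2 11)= (0 12 2)(1 17 5 6 9 13 14 3 15 16)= [12, 17, 0, 15, 4, 6, 9, 7, 8, 13, 10, 11, 2, 14, 3, 16, 1, 5]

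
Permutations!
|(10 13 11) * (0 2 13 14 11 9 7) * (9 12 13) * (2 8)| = |(0 8 2 9 7)(10 14 11)(12 13)| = 30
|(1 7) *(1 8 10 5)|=5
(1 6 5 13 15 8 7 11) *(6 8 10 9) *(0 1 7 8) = [1, 0, 2, 3, 4, 13, 5, 11, 8, 6, 9, 7, 12, 15, 14, 10] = (0 1)(5 13 15 10 9 6)(7 11)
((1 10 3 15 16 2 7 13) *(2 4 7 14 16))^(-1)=(1 13 7 4 16 14 2 15 3 10)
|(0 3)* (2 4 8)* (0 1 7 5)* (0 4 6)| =|(0 3 1 7 5 4 8 2 6)| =9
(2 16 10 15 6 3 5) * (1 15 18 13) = (1 15 6 3 5 2 16 10 18 13) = [0, 15, 16, 5, 4, 2, 3, 7, 8, 9, 18, 11, 12, 1, 14, 6, 10, 17, 13]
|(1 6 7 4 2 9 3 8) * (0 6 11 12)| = 11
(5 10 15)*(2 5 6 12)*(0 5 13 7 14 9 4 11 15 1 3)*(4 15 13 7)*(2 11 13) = (0 5 10 1 3)(2 7 14 9 15 6 12 11)(4 13) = [5, 3, 7, 0, 13, 10, 12, 14, 8, 15, 1, 2, 11, 4, 9, 6]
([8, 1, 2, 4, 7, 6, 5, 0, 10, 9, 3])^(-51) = [3, 1, 2, 0, 8, 6, 5, 10, 4, 9, 7]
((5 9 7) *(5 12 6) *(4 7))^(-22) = ((4 7 12 6 5 9))^(-22) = (4 12 5)(6 9 7)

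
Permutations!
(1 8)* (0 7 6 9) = (0 7 6 9)(1 8) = [7, 8, 2, 3, 4, 5, 9, 6, 1, 0]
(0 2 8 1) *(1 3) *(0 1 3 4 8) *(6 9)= (0 2)(4 8)(6 9)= [2, 1, 0, 3, 8, 5, 9, 7, 4, 6]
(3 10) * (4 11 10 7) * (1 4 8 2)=(1 4 11 10 3 7 8 2)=[0, 4, 1, 7, 11, 5, 6, 8, 2, 9, 3, 10]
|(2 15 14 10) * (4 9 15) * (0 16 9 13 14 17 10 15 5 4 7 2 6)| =22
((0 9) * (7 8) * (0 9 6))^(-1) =((9)(0 6)(7 8))^(-1) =(9)(0 6)(7 8)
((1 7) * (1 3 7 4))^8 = (7)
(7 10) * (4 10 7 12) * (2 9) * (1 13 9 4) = (1 13 9 2 4 10 12) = [0, 13, 4, 3, 10, 5, 6, 7, 8, 2, 12, 11, 1, 9]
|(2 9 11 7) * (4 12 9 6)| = 7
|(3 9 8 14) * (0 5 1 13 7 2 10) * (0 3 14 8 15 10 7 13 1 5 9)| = 10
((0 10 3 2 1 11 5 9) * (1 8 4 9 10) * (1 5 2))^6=(0 2 10 4 1)(3 9 11 5 8)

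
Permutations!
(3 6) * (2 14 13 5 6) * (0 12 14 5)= [12, 1, 5, 2, 4, 6, 3, 7, 8, 9, 10, 11, 14, 0, 13]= (0 12 14 13)(2 5 6 3)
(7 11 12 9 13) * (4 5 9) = (4 5 9 13 7 11 12) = [0, 1, 2, 3, 5, 9, 6, 11, 8, 13, 10, 12, 4, 7]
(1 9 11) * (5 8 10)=[0, 9, 2, 3, 4, 8, 6, 7, 10, 11, 5, 1]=(1 9 11)(5 8 10)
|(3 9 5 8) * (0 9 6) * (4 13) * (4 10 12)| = 12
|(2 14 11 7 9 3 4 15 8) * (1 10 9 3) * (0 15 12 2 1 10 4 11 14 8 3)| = |(0 15 3 11 7)(1 4 12 2 8)(9 10)| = 10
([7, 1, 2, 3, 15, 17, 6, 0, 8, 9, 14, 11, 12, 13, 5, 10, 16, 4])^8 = [0, 1, 2, 3, 10, 4, 6, 7, 8, 9, 5, 11, 12, 13, 17, 14, 16, 15]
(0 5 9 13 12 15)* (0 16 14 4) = [5, 1, 2, 3, 0, 9, 6, 7, 8, 13, 10, 11, 15, 12, 4, 16, 14] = (0 5 9 13 12 15 16 14 4)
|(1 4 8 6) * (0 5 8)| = |(0 5 8 6 1 4)| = 6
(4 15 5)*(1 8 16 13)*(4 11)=(1 8 16 13)(4 15 5 11)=[0, 8, 2, 3, 15, 11, 6, 7, 16, 9, 10, 4, 12, 1, 14, 5, 13]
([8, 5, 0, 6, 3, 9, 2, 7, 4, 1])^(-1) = (0 2 6 3 4 8)(1 9 5)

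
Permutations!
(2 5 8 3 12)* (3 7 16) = [0, 1, 5, 12, 4, 8, 6, 16, 7, 9, 10, 11, 2, 13, 14, 15, 3] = (2 5 8 7 16 3 12)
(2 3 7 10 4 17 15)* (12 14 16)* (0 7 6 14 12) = (0 7 10 4 17 15 2 3 6 14 16) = [7, 1, 3, 6, 17, 5, 14, 10, 8, 9, 4, 11, 12, 13, 16, 2, 0, 15]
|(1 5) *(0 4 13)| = 6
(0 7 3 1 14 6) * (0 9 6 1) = (0 7 3)(1 14)(6 9) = [7, 14, 2, 0, 4, 5, 9, 3, 8, 6, 10, 11, 12, 13, 1]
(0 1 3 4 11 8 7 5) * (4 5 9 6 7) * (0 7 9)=[1, 3, 2, 5, 11, 7, 9, 0, 4, 6, 10, 8]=(0 1 3 5 7)(4 11 8)(6 9)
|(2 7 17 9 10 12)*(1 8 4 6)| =12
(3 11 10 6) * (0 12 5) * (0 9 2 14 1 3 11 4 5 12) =(1 3 4 5 9 2 14)(6 11 10) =[0, 3, 14, 4, 5, 9, 11, 7, 8, 2, 6, 10, 12, 13, 1]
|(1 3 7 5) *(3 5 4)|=|(1 5)(3 7 4)|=6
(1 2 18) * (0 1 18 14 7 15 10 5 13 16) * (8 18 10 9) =(0 1 2 14 7 15 9 8 18 10 5 13 16) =[1, 2, 14, 3, 4, 13, 6, 15, 18, 8, 5, 11, 12, 16, 7, 9, 0, 17, 10]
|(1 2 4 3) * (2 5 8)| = |(1 5 8 2 4 3)| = 6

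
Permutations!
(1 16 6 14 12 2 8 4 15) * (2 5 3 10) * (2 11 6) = (1 16 2 8 4 15)(3 10 11 6 14 12 5) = [0, 16, 8, 10, 15, 3, 14, 7, 4, 9, 11, 6, 5, 13, 12, 1, 2]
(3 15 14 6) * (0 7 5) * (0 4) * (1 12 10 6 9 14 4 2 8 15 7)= (0 1 12 10 6 3 7 5 2 8 15 4)(9 14)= [1, 12, 8, 7, 0, 2, 3, 5, 15, 14, 6, 11, 10, 13, 9, 4]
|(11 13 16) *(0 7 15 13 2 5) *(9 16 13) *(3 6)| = |(0 7 15 9 16 11 2 5)(3 6)| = 8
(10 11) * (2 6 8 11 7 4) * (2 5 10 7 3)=(2 6 8 11 7 4 5 10 3)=[0, 1, 6, 2, 5, 10, 8, 4, 11, 9, 3, 7]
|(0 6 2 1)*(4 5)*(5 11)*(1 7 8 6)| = 12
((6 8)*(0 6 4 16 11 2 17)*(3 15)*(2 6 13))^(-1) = (0 17 2 13)(3 15)(4 8 6 11 16)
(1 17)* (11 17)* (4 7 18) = (1 11 17)(4 7 18) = [0, 11, 2, 3, 7, 5, 6, 18, 8, 9, 10, 17, 12, 13, 14, 15, 16, 1, 4]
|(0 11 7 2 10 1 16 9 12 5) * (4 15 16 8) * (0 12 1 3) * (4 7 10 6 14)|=|(0 11 10 3)(1 8 7 2 6 14 4 15 16 9)(5 12)|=20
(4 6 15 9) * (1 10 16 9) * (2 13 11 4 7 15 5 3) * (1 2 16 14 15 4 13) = (1 10 14 15 2)(3 16 9 7 4 6 5)(11 13) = [0, 10, 1, 16, 6, 3, 5, 4, 8, 7, 14, 13, 12, 11, 15, 2, 9]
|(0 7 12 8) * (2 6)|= |(0 7 12 8)(2 6)|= 4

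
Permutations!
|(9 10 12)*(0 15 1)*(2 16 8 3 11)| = |(0 15 1)(2 16 8 3 11)(9 10 12)| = 15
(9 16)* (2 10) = (2 10)(9 16) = [0, 1, 10, 3, 4, 5, 6, 7, 8, 16, 2, 11, 12, 13, 14, 15, 9]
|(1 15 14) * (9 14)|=|(1 15 9 14)|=4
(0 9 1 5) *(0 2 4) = [9, 5, 4, 3, 0, 2, 6, 7, 8, 1] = (0 9 1 5 2 4)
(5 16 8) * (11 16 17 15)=(5 17 15 11 16 8)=[0, 1, 2, 3, 4, 17, 6, 7, 5, 9, 10, 16, 12, 13, 14, 11, 8, 15]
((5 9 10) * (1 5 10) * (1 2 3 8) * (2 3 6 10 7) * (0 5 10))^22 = ((0 5 9 3 8 1 10 7 2 6))^22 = (0 9 8 10 2)(1 7 6 5 3)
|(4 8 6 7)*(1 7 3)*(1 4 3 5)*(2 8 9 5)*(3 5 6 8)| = |(1 7 5)(2 3 4 9 6)| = 15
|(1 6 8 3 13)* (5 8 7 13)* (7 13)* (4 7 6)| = |(1 4 7 6 13)(3 5 8)| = 15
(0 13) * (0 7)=(0 13 7)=[13, 1, 2, 3, 4, 5, 6, 0, 8, 9, 10, 11, 12, 7]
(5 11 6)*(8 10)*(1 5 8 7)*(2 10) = (1 5 11 6 8 2 10 7) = [0, 5, 10, 3, 4, 11, 8, 1, 2, 9, 7, 6]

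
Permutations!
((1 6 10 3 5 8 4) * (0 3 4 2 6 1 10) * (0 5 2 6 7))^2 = (10)(0 2)(3 7)(5 6 8)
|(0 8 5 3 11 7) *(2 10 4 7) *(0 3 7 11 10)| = |(0 8 5 7 3 10 4 11 2)| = 9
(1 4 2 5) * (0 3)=[3, 4, 5, 0, 2, 1]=(0 3)(1 4 2 5)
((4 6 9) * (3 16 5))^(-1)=(3 5 16)(4 9 6)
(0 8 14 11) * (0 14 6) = [8, 1, 2, 3, 4, 5, 0, 7, 6, 9, 10, 14, 12, 13, 11] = (0 8 6)(11 14)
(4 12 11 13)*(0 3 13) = (0 3 13 4 12 11) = [3, 1, 2, 13, 12, 5, 6, 7, 8, 9, 10, 0, 11, 4]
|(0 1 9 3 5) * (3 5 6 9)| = 6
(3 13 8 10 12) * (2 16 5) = (2 16 5)(3 13 8 10 12) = [0, 1, 16, 13, 4, 2, 6, 7, 10, 9, 12, 11, 3, 8, 14, 15, 5]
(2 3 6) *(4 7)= (2 3 6)(4 7)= [0, 1, 3, 6, 7, 5, 2, 4]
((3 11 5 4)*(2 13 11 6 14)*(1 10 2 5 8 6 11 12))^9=(1 12 13 2 10)(3 8 14 4 11 6 5)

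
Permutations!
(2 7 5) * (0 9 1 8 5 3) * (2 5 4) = [9, 8, 7, 0, 2, 5, 6, 3, 4, 1] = (0 9 1 8 4 2 7 3)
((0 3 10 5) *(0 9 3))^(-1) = ((3 10 5 9))^(-1) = (3 9 5 10)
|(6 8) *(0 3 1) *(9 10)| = 6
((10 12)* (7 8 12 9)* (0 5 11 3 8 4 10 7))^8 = (0 10 7 8 11)(3 5 9 4 12)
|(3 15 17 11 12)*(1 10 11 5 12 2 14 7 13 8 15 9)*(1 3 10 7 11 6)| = |(1 7 13 8 15 17 5 12 10 6)(2 14 11)(3 9)| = 30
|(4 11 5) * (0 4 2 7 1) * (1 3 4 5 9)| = |(0 5 2 7 3 4 11 9 1)| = 9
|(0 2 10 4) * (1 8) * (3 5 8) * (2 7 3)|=9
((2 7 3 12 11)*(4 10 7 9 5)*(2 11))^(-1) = ((2 9 5 4 10 7 3 12))^(-1) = (2 12 3 7 10 4 5 9)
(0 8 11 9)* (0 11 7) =(0 8 7)(9 11) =[8, 1, 2, 3, 4, 5, 6, 0, 7, 11, 10, 9]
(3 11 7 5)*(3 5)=(3 11 7)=[0, 1, 2, 11, 4, 5, 6, 3, 8, 9, 10, 7]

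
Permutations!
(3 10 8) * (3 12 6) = (3 10 8 12 6) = [0, 1, 2, 10, 4, 5, 3, 7, 12, 9, 8, 11, 6]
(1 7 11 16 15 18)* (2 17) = (1 7 11 16 15 18)(2 17) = [0, 7, 17, 3, 4, 5, 6, 11, 8, 9, 10, 16, 12, 13, 14, 18, 15, 2, 1]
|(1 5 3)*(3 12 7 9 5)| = |(1 3)(5 12 7 9)| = 4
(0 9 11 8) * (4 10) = (0 9 11 8)(4 10) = [9, 1, 2, 3, 10, 5, 6, 7, 0, 11, 4, 8]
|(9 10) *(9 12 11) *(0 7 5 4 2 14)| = 12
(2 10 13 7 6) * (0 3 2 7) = (0 3 2 10 13)(6 7) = [3, 1, 10, 2, 4, 5, 7, 6, 8, 9, 13, 11, 12, 0]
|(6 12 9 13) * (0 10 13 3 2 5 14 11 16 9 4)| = 42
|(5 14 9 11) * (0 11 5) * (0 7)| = 3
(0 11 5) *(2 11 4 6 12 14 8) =(0 4 6 12 14 8 2 11 5) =[4, 1, 11, 3, 6, 0, 12, 7, 2, 9, 10, 5, 14, 13, 8]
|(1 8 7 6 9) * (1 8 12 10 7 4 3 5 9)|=5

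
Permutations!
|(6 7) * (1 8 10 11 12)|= |(1 8 10 11 12)(6 7)|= 10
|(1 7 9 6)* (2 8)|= |(1 7 9 6)(2 8)|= 4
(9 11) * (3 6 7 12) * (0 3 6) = (0 3)(6 7 12)(9 11) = [3, 1, 2, 0, 4, 5, 7, 12, 8, 11, 10, 9, 6]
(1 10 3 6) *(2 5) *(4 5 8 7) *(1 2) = (1 10 3 6 2 8 7 4 5) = [0, 10, 8, 6, 5, 1, 2, 4, 7, 9, 3]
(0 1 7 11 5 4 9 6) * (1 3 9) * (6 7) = (0 3 9 7 11 5 4 1 6) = [3, 6, 2, 9, 1, 4, 0, 11, 8, 7, 10, 5]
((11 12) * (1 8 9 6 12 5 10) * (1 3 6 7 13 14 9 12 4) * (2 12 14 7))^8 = (1 10 2)(3 12 8)(4 5 9)(6 11 14)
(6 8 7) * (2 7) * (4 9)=(2 7 6 8)(4 9)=[0, 1, 7, 3, 9, 5, 8, 6, 2, 4]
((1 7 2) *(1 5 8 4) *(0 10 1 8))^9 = ((0 10 1 7 2 5)(4 8))^9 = (0 7)(1 5)(2 10)(4 8)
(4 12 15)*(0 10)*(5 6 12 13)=[10, 1, 2, 3, 13, 6, 12, 7, 8, 9, 0, 11, 15, 5, 14, 4]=(0 10)(4 13 5 6 12 15)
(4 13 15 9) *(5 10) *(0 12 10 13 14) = [12, 1, 2, 3, 14, 13, 6, 7, 8, 4, 5, 11, 10, 15, 0, 9] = (0 12 10 5 13 15 9 4 14)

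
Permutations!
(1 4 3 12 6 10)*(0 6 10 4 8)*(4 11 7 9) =(0 6 11 7 9 4 3 12 10 1 8) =[6, 8, 2, 12, 3, 5, 11, 9, 0, 4, 1, 7, 10]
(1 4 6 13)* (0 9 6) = (0 9 6 13 1 4) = [9, 4, 2, 3, 0, 5, 13, 7, 8, 6, 10, 11, 12, 1]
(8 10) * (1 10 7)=(1 10 8 7)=[0, 10, 2, 3, 4, 5, 6, 1, 7, 9, 8]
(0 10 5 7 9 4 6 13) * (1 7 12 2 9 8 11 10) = (0 1 7 8 11 10 5 12 2 9 4 6 13) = [1, 7, 9, 3, 6, 12, 13, 8, 11, 4, 5, 10, 2, 0]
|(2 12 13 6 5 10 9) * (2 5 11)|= |(2 12 13 6 11)(5 10 9)|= 15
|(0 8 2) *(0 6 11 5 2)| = |(0 8)(2 6 11 5)| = 4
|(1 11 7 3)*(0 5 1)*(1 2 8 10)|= |(0 5 2 8 10 1 11 7 3)|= 9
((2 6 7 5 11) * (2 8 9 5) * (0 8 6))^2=(0 9 11 7)(2 8 5 6)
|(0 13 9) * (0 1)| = 4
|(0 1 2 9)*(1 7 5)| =6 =|(0 7 5 1 2 9)|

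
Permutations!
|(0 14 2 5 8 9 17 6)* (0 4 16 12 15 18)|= 13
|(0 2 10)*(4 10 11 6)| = |(0 2 11 6 4 10)| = 6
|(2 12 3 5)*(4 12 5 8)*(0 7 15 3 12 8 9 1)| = 6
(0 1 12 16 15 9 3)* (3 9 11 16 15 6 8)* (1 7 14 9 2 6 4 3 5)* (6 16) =(0 7 14 9 2 16 4 3)(1 12 15 11 6 8 5) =[7, 12, 16, 0, 3, 1, 8, 14, 5, 2, 10, 6, 15, 13, 9, 11, 4]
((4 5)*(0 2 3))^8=((0 2 3)(4 5))^8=(5)(0 3 2)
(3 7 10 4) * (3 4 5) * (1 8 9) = (1 8 9)(3 7 10 5) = [0, 8, 2, 7, 4, 3, 6, 10, 9, 1, 5]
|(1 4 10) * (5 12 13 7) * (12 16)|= |(1 4 10)(5 16 12 13 7)|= 15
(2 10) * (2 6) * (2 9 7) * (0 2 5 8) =(0 2 10 6 9 7 5 8) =[2, 1, 10, 3, 4, 8, 9, 5, 0, 7, 6]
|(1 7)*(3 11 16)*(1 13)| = |(1 7 13)(3 11 16)| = 3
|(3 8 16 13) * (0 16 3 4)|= 4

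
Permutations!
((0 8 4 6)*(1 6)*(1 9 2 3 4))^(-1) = ((0 8 1 6)(2 3 4 9))^(-1) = (0 6 1 8)(2 9 4 3)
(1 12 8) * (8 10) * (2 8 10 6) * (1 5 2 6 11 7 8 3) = (1 12 11 7 8 5 2 3) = [0, 12, 3, 1, 4, 2, 6, 8, 5, 9, 10, 7, 11]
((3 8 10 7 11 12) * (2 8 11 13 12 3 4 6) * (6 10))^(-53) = ((2 8 6)(3 11)(4 10 7 13 12))^(-53) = (2 8 6)(3 11)(4 7 12 10 13)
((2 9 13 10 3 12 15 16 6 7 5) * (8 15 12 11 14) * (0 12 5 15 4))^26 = ((0 12 5 2 9 13 10 3 11 14 8 4)(6 7 15 16))^26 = (0 5 9 10 11 8)(2 13 3 14 4 12)(6 15)(7 16)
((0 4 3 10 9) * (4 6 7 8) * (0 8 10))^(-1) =((0 6 7 10 9 8 4 3))^(-1) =(0 3 4 8 9 10 7 6)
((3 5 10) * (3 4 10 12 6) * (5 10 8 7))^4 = ((3 10 4 8 7 5 12 6))^4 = (3 7)(4 12)(5 10)(6 8)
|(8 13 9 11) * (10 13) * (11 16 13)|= 3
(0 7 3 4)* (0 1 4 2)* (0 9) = (0 7 3 2 9)(1 4) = [7, 4, 9, 2, 1, 5, 6, 3, 8, 0]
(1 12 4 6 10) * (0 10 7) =(0 10 1 12 4 6 7) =[10, 12, 2, 3, 6, 5, 7, 0, 8, 9, 1, 11, 4]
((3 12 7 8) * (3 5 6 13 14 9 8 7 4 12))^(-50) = (5 9 13)(6 8 14)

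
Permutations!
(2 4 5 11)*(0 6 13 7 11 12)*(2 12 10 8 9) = (0 6 13 7 11 12)(2 4 5 10 8 9) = [6, 1, 4, 3, 5, 10, 13, 11, 9, 2, 8, 12, 0, 7]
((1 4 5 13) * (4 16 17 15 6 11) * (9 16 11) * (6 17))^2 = ((1 11 4 5 13)(6 9 16)(15 17))^2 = (17)(1 4 13 11 5)(6 16 9)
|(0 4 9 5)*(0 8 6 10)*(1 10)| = |(0 4 9 5 8 6 1 10)| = 8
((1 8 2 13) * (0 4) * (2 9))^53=(0 4)(1 2 8 13 9)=((0 4)(1 8 9 2 13))^53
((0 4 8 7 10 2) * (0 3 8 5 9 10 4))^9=((2 3 8 7 4 5 9 10))^9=(2 3 8 7 4 5 9 10)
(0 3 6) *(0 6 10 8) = (0 3 10 8) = [3, 1, 2, 10, 4, 5, 6, 7, 0, 9, 8]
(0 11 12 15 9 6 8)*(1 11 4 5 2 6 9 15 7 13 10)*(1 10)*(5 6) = [4, 11, 5, 3, 6, 2, 8, 13, 0, 9, 10, 12, 7, 1, 14, 15] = (15)(0 4 6 8)(1 11 12 7 13)(2 5)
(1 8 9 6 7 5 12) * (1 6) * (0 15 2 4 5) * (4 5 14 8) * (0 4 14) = (0 15 2 5 12 6 7 4)(1 14 8 9) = [15, 14, 5, 3, 0, 12, 7, 4, 9, 1, 10, 11, 6, 13, 8, 2]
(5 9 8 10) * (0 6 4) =(0 6 4)(5 9 8 10) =[6, 1, 2, 3, 0, 9, 4, 7, 10, 8, 5]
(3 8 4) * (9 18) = (3 8 4)(9 18) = [0, 1, 2, 8, 3, 5, 6, 7, 4, 18, 10, 11, 12, 13, 14, 15, 16, 17, 9]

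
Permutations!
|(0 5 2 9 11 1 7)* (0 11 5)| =|(1 7 11)(2 9 5)| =3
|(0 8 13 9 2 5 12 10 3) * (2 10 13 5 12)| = |(0 8 5 2 12 13 9 10 3)| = 9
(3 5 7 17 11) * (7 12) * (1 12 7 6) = [0, 12, 2, 5, 4, 7, 1, 17, 8, 9, 10, 3, 6, 13, 14, 15, 16, 11] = (1 12 6)(3 5 7 17 11)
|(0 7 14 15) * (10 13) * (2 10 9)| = 4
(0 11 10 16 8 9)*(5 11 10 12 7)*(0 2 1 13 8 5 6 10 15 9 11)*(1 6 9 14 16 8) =[15, 13, 6, 3, 4, 0, 10, 9, 11, 2, 8, 12, 7, 1, 16, 14, 5] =(0 15 14 16 5)(1 13)(2 6 10 8 11 12 7 9)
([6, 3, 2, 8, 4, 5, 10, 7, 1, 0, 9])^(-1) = [9, 8, 2, 1, 4, 5, 0, 7, 3, 10, 6]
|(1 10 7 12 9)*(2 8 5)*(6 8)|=|(1 10 7 12 9)(2 6 8 5)|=20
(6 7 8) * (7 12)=(6 12 7 8)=[0, 1, 2, 3, 4, 5, 12, 8, 6, 9, 10, 11, 7]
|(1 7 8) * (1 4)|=4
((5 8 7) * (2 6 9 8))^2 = (2 9 7)(5 6 8)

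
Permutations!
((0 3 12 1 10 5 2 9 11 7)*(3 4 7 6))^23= ((0 4 7)(1 10 5 2 9 11 6 3 12))^23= (0 7 4)(1 11 10 6 5 3 2 12 9)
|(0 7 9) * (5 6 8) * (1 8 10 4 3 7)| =|(0 1 8 5 6 10 4 3 7 9)| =10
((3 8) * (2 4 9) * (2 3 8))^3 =((2 4 9 3))^3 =(2 3 9 4)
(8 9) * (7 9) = (7 9 8) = [0, 1, 2, 3, 4, 5, 6, 9, 7, 8]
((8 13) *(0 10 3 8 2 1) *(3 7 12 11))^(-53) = (0 13 11 10 2 3 7 1 8 12)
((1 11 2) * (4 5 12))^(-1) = (1 2 11)(4 12 5)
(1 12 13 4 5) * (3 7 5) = [0, 12, 2, 7, 3, 1, 6, 5, 8, 9, 10, 11, 13, 4] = (1 12 13 4 3 7 5)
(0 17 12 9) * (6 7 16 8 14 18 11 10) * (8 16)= (0 17 12 9)(6 7 8 14 18 11 10)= [17, 1, 2, 3, 4, 5, 7, 8, 14, 0, 6, 10, 9, 13, 18, 15, 16, 12, 11]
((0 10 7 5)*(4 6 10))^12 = (10)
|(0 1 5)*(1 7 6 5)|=4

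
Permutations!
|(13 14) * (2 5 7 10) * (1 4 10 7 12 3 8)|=|(1 4 10 2 5 12 3 8)(13 14)|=8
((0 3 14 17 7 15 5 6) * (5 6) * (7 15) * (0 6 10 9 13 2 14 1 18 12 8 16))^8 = ((0 3 1 18 12 8 16)(2 14 17 15 10 9 13))^8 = (0 3 1 18 12 8 16)(2 14 17 15 10 9 13)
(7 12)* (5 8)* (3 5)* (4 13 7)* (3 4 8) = (3 5)(4 13 7 12 8) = [0, 1, 2, 5, 13, 3, 6, 12, 4, 9, 10, 11, 8, 7]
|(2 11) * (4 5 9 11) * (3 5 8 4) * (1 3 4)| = |(1 3 5 9 11 2 4 8)| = 8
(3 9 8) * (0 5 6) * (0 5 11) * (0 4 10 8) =[11, 1, 2, 9, 10, 6, 5, 7, 3, 0, 8, 4] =(0 11 4 10 8 3 9)(5 6)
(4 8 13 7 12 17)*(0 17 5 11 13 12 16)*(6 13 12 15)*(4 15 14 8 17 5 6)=(0 5 11 12 6 13 7 16)(4 17 15)(8 14)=[5, 1, 2, 3, 17, 11, 13, 16, 14, 9, 10, 12, 6, 7, 8, 4, 0, 15]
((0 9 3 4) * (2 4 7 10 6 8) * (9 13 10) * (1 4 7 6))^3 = (0 1 13 4 10)(2 3)(6 7)(8 9)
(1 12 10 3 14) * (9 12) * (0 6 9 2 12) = [6, 2, 12, 14, 4, 5, 9, 7, 8, 0, 3, 11, 10, 13, 1] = (0 6 9)(1 2 12 10 3 14)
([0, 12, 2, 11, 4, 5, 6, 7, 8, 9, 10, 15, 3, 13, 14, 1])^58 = (1 11 12 15 3)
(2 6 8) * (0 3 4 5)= [3, 1, 6, 4, 5, 0, 8, 7, 2]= (0 3 4 5)(2 6 8)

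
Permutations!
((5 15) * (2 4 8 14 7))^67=(2 8 7 4 14)(5 15)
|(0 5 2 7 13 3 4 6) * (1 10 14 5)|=|(0 1 10 14 5 2 7 13 3 4 6)|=11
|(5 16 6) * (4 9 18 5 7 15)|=|(4 9 18 5 16 6 7 15)|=8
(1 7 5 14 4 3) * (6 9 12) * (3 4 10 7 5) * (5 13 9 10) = (1 13 9 12 6 10 7 3)(5 14) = [0, 13, 2, 1, 4, 14, 10, 3, 8, 12, 7, 11, 6, 9, 5]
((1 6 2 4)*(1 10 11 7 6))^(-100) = (2 10 7)(4 11 6)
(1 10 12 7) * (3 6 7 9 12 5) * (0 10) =(0 10 5 3 6 7 1)(9 12) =[10, 0, 2, 6, 4, 3, 7, 1, 8, 12, 5, 11, 9]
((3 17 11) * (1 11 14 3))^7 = (1 11)(3 17 14)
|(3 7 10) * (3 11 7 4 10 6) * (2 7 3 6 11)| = 6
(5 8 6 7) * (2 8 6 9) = (2 8 9)(5 6 7) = [0, 1, 8, 3, 4, 6, 7, 5, 9, 2]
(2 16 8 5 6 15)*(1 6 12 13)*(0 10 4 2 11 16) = (0 10 4 2)(1 6 15 11 16 8 5 12 13) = [10, 6, 0, 3, 2, 12, 15, 7, 5, 9, 4, 16, 13, 1, 14, 11, 8]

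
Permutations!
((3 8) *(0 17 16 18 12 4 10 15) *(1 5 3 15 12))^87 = ((0 17 16 18 1 5 3 8 15)(4 10 12))^87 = (0 3 18)(1 17 8)(5 16 15)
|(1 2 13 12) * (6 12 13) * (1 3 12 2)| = |(13)(2 6)(3 12)| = 2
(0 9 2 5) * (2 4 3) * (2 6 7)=(0 9 4 3 6 7 2 5)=[9, 1, 5, 6, 3, 0, 7, 2, 8, 4]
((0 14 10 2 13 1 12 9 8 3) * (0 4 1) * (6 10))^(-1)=(0 13 2 10 6 14)(1 4 3 8 9 12)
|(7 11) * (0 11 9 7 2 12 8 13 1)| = 14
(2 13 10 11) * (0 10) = (0 10 11 2 13) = [10, 1, 13, 3, 4, 5, 6, 7, 8, 9, 11, 2, 12, 0]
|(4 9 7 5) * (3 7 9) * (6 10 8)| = 12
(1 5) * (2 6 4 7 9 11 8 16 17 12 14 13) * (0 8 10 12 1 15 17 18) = (0 8 16 18)(1 5 15 17)(2 6 4 7 9 11 10 12 14 13) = [8, 5, 6, 3, 7, 15, 4, 9, 16, 11, 12, 10, 14, 2, 13, 17, 18, 1, 0]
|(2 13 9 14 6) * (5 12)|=10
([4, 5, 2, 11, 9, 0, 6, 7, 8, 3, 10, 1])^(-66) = [11, 9, 2, 0, 1, 3, 6, 7, 8, 5, 10, 4]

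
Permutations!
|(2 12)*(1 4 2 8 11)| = |(1 4 2 12 8 11)| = 6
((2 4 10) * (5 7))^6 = ((2 4 10)(5 7))^6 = (10)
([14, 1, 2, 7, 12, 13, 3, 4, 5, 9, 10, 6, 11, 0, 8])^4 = [13, 1, 2, 11, 3, 8, 12, 6, 14, 9, 10, 4, 7, 5, 0]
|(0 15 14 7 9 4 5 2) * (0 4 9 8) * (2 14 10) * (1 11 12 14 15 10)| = 12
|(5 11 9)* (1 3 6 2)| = |(1 3 6 2)(5 11 9)| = 12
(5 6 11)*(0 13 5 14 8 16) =(0 13 5 6 11 14 8 16) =[13, 1, 2, 3, 4, 6, 11, 7, 16, 9, 10, 14, 12, 5, 8, 15, 0]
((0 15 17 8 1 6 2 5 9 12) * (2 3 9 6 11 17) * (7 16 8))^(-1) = (0 12 9 3 6 5 2 15)(1 8 16 7 17 11)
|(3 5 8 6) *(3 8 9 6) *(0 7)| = |(0 7)(3 5 9 6 8)| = 10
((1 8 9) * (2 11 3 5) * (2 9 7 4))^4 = (1 2 9 4 5 7 3 8 11)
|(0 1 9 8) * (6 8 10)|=|(0 1 9 10 6 8)|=6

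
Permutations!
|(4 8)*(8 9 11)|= 4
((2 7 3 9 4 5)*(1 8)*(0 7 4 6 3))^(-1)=(0 7)(1 8)(2 5 4)(3 6 9)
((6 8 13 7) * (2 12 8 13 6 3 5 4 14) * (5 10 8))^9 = ((2 12 5 4 14)(3 10 8 6 13 7))^9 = (2 14 4 5 12)(3 6)(7 8)(10 13)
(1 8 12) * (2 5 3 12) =(1 8 2 5 3 12) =[0, 8, 5, 12, 4, 3, 6, 7, 2, 9, 10, 11, 1]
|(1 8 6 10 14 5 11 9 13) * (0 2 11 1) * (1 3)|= 35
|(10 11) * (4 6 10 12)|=5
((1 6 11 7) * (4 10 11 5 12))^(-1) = ((1 6 5 12 4 10 11 7))^(-1) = (1 7 11 10 4 12 5 6)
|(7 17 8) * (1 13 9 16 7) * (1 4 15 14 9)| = |(1 13)(4 15 14 9 16 7 17 8)| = 8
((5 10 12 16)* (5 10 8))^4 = ((5 8)(10 12 16))^4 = (10 12 16)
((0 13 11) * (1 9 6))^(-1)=(0 11 13)(1 6 9)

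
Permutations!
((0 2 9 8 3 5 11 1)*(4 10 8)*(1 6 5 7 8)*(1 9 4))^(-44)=(0 9 4)(1 10 2)(3 7 8)(5 11 6)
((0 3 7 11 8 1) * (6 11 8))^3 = ((0 3 7 8 1)(6 11))^3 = (0 8 3 1 7)(6 11)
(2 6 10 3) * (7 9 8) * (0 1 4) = (0 1 4)(2 6 10 3)(7 9 8) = [1, 4, 6, 2, 0, 5, 10, 9, 7, 8, 3]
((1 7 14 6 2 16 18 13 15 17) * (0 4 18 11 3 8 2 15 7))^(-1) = ((0 4 18 13 7 14 6 15 17 1)(2 16 11 3 8))^(-1) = (0 1 17 15 6 14 7 13 18 4)(2 8 3 11 16)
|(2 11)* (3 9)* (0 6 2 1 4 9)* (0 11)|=|(0 6 2)(1 4 9 3 11)|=15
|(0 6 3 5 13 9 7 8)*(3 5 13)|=8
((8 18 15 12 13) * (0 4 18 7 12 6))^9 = (0 6 15 18 4)(7 12 13 8)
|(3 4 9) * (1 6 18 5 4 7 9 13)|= 6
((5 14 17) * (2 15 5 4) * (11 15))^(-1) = (2 4 17 14 5 15 11)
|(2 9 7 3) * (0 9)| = |(0 9 7 3 2)| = 5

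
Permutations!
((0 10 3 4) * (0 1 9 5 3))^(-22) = (10)(1 3 9 4 5)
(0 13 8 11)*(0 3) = (0 13 8 11 3) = [13, 1, 2, 0, 4, 5, 6, 7, 11, 9, 10, 3, 12, 8]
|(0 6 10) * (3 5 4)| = |(0 6 10)(3 5 4)| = 3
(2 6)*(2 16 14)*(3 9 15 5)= (2 6 16 14)(3 9 15 5)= [0, 1, 6, 9, 4, 3, 16, 7, 8, 15, 10, 11, 12, 13, 2, 5, 14]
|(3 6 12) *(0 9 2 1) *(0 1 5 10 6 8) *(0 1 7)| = |(0 9 2 5 10 6 12 3 8 1 7)| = 11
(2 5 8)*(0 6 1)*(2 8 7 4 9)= (0 6 1)(2 5 7 4 9)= [6, 0, 5, 3, 9, 7, 1, 4, 8, 2]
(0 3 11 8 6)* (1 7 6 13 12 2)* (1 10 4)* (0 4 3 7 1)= (0 7 6 4)(2 10 3 11 8 13 12)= [7, 1, 10, 11, 0, 5, 4, 6, 13, 9, 3, 8, 2, 12]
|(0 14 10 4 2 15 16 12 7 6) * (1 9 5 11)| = 20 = |(0 14 10 4 2 15 16 12 7 6)(1 9 5 11)|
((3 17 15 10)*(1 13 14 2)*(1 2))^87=((1 13 14)(3 17 15 10))^87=(3 10 15 17)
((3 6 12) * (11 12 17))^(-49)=(3 6 17 11 12)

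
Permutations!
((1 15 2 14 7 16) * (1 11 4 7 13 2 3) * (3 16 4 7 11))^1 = (1 15 16 3)(2 14 13)(4 11 7)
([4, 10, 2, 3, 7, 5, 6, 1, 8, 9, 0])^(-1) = (0 10 1 7 4)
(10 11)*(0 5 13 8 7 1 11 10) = [5, 11, 2, 3, 4, 13, 6, 1, 7, 9, 10, 0, 12, 8] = (0 5 13 8 7 1 11)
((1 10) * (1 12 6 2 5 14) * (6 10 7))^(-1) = (1 14 5 2 6 7)(10 12)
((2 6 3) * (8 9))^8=(9)(2 3 6)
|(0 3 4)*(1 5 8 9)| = |(0 3 4)(1 5 8 9)| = 12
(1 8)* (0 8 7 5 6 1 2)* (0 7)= (0 8 2 7 5 6 1)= [8, 0, 7, 3, 4, 6, 1, 5, 2]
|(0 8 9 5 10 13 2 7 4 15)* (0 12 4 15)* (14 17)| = |(0 8 9 5 10 13 2 7 15 12 4)(14 17)| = 22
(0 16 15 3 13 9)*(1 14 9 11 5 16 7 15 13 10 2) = (0 7 15 3 10 2 1 14 9)(5 16 13 11) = [7, 14, 1, 10, 4, 16, 6, 15, 8, 0, 2, 5, 12, 11, 9, 3, 13]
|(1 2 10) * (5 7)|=6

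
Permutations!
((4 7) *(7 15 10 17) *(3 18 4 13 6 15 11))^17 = ((3 18 4 11)(6 15 10 17 7 13))^17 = (3 18 4 11)(6 13 7 17 10 15)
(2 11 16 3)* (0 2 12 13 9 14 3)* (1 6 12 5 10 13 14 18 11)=(0 2 1 6 12 14 3 5 10 13 9 18 11 16)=[2, 6, 1, 5, 4, 10, 12, 7, 8, 18, 13, 16, 14, 9, 3, 15, 0, 17, 11]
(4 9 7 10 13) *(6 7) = [0, 1, 2, 3, 9, 5, 7, 10, 8, 6, 13, 11, 12, 4] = (4 9 6 7 10 13)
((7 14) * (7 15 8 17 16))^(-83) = ((7 14 15 8 17 16))^(-83) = (7 14 15 8 17 16)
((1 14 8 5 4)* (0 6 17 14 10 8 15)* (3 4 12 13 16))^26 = ((0 6 17 14 15)(1 10 8 5 12 13 16 3 4))^26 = (0 6 17 14 15)(1 4 3 16 13 12 5 8 10)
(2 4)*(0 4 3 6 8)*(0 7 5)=[4, 1, 3, 6, 2, 0, 8, 5, 7]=(0 4 2 3 6 8 7 5)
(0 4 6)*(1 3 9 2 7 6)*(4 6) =(0 6)(1 3 9 2 7 4) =[6, 3, 7, 9, 1, 5, 0, 4, 8, 2]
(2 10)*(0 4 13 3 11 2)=[4, 1, 10, 11, 13, 5, 6, 7, 8, 9, 0, 2, 12, 3]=(0 4 13 3 11 2 10)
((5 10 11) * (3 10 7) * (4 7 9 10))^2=((3 4 7)(5 9 10 11))^2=(3 7 4)(5 10)(9 11)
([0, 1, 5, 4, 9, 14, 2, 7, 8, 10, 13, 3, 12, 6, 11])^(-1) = (2 6 13 10 9 4 3 11 14 5)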